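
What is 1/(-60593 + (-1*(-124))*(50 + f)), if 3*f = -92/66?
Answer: -99/5390611 ≈ -1.8365e-5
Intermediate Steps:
f = -46/99 (f = (-92/66)/3 = (-92*1/66)/3 = (⅓)*(-46/33) = -46/99 ≈ -0.46465)
1/(-60593 + (-1*(-124))*(50 + f)) = 1/(-60593 + (-1*(-124))*(50 - 46/99)) = 1/(-60593 + 124*(4904/99)) = 1/(-60593 + 608096/99) = 1/(-5390611/99) = -99/5390611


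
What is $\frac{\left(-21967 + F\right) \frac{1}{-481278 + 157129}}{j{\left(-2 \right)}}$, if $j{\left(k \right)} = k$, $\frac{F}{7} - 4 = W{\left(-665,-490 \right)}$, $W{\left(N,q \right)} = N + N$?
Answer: $- \frac{31249}{648298} \approx -0.048202$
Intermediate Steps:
$W{\left(N,q \right)} = 2 N$
$F = -9282$ ($F = 28 + 7 \cdot 2 \left(-665\right) = 28 + 7 \left(-1330\right) = 28 - 9310 = -9282$)
$\frac{\left(-21967 + F\right) \frac{1}{-481278 + 157129}}{j{\left(-2 \right)}} = \frac{\left(-21967 - 9282\right) \frac{1}{-481278 + 157129}}{-2} = - \frac{31249}{-324149} \left(- \frac{1}{2}\right) = \left(-31249\right) \left(- \frac{1}{324149}\right) \left(- \frac{1}{2}\right) = \frac{31249}{324149} \left(- \frac{1}{2}\right) = - \frac{31249}{648298}$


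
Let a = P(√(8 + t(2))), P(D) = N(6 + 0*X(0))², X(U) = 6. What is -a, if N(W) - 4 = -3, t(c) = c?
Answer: -1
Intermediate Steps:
N(W) = 1 (N(W) = 4 - 3 = 1)
P(D) = 1 (P(D) = 1² = 1)
a = 1
-a = -1*1 = -1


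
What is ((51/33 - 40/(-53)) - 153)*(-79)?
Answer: 6940782/583 ≈ 11905.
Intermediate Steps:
((51/33 - 40/(-53)) - 153)*(-79) = ((51*(1/33) - 40*(-1/53)) - 153)*(-79) = ((17/11 + 40/53) - 153)*(-79) = (1341/583 - 153)*(-79) = -87858/583*(-79) = 6940782/583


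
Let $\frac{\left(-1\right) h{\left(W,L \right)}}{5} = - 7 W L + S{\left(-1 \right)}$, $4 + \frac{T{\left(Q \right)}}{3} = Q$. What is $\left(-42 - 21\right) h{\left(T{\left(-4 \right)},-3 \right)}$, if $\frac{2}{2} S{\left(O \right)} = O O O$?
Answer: $-159075$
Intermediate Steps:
$S{\left(O \right)} = O^{3}$ ($S{\left(O \right)} = O O O = O^{2} O = O^{3}$)
$T{\left(Q \right)} = -12 + 3 Q$
$h{\left(W,L \right)} = 5 + 35 L W$ ($h{\left(W,L \right)} = - 5 \left(- 7 W L + \left(-1\right)^{3}\right) = - 5 \left(- 7 L W - 1\right) = - 5 \left(-1 - 7 L W\right) = 5 + 35 L W$)
$\left(-42 - 21\right) h{\left(T{\left(-4 \right)},-3 \right)} = \left(-42 - 21\right) \left(5 + 35 \left(-3\right) \left(-12 + 3 \left(-4\right)\right)\right) = - 63 \left(5 + 35 \left(-3\right) \left(-12 - 12\right)\right) = - 63 \left(5 + 35 \left(-3\right) \left(-24\right)\right) = - 63 \left(5 + 2520\right) = \left(-63\right) 2525 = -159075$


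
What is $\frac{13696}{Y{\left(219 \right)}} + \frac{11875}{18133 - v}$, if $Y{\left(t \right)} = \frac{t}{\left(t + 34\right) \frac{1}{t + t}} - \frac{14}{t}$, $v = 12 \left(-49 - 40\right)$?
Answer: $\frac{926260997917}{25205363911} \approx 36.749$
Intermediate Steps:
$v = -1068$ ($v = 12 \left(-89\right) = -1068$)
$Y{\left(t \right)} = - \frac{14}{t} + \frac{2 t^{2}}{34 + t}$ ($Y{\left(t \right)} = \frac{t}{\left(34 + t\right) \frac{1}{2 t}} - \frac{14}{t} = \frac{t}{\frac{1}{2} \frac{1}{t} \left(34 + t\right)} - \frac{14}{t} = t \frac{2 t}{34 + t} - \frac{14}{t} = \frac{2 t^{2}}{34 + t} - \frac{14}{t} = - \frac{14}{t} + \frac{2 t^{2}}{34 + t}$)
$\frac{13696}{Y{\left(219 \right)}} + \frac{11875}{18133 - v} = \frac{13696}{2 \cdot \frac{1}{219} \frac{1}{34 + 219} \left(-238 + 219^{3} - 1533\right)} + \frac{11875}{18133 - -1068} = \frac{13696}{2 \cdot \frac{1}{219} \cdot \frac{1}{253} \left(-238 + 10503459 - 1533\right)} + \frac{11875}{18133 + 1068} = \frac{13696}{2 \cdot \frac{1}{219} \cdot \frac{1}{253} \cdot 10501688} + \frac{11875}{19201} = \frac{13696}{\frac{21003376}{55407}} + 11875 \cdot \frac{1}{19201} = 13696 \cdot \frac{55407}{21003376} + \frac{11875}{19201} = \frac{47428392}{1312711} + \frac{11875}{19201} = \frac{926260997917}{25205363911}$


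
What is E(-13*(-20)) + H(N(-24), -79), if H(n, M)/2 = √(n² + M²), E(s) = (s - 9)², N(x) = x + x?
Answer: 63001 + 2*√8545 ≈ 63186.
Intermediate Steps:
N(x) = 2*x
E(s) = (-9 + s)²
H(n, M) = 2*√(M² + n²) (H(n, M) = 2*√(n² + M²) = 2*√(M² + n²))
E(-13*(-20)) + H(N(-24), -79) = (-9 - 13*(-20))² + 2*√((-79)² + (2*(-24))²) = (-9 + 260)² + 2*√(6241 + (-48)²) = 251² + 2*√(6241 + 2304) = 63001 + 2*√8545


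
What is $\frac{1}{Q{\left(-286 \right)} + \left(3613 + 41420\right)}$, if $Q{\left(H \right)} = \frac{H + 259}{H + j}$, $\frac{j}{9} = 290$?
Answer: $\frac{2324}{104656665} \approx 2.2206 \cdot 10^{-5}$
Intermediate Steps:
$j = 2610$ ($j = 9 \cdot 290 = 2610$)
$Q{\left(H \right)} = \frac{259 + H}{2610 + H}$ ($Q{\left(H \right)} = \frac{H + 259}{H + 2610} = \frac{259 + H}{2610 + H}$)
$\frac{1}{Q{\left(-286 \right)} + \left(3613 + 41420\right)} = \frac{1}{\frac{259 - 286}{2610 - 286} + \left(3613 + 41420\right)} = \frac{1}{\frac{1}{2324} \left(-27\right) + 45033} = \frac{1}{- \frac{27}{2324} + 45033} = \frac{1}{\frac{104656665}{2324}} = \frac{2324}{104656665}$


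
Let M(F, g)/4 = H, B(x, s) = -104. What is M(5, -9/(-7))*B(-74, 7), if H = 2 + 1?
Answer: -1248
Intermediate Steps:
H = 3
M(F, g) = 12 (M(F, g) = 4*3 = 12)
M(5, -9/(-7))*B(-74, 7) = 12*(-104) = -1248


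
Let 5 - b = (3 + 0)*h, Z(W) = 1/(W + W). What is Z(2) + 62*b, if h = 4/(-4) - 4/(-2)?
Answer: 497/4 ≈ 124.25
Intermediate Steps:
h = 1 (h = 4*(-¼) - 4*(-½) = -1 + 2 = 1)
Z(W) = 1/(2*W)
b = 2 (b = 5 - (3 + 0) = 5 - 3 = 2)
Z(2) + 62*b = (½)/2 + 62*2 = (½)*(½) + 124 = ¼ + 124 = 497/4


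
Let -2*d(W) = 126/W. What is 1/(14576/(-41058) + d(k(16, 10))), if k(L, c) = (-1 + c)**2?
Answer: -20529/23255 ≈ -0.88278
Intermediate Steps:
d(W) = -63/W
1/(14576/(-41058) + d(k(16, 10))) = 1/(14576/(-41058) - 63/(-1 + 10)**2) = 1/(14576*(-1/41058) - 63/(9**2)) = 1/(-7288/20529 - 63/81) = 1/(-7288/20529 - 63*1/81) = 1/(-7288/20529 - 7/9) = 1/(-23255/20529) = -20529/23255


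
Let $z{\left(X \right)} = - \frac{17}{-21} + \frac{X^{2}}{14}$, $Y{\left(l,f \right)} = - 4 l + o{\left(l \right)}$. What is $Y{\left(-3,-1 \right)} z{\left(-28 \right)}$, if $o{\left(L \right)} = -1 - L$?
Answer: $\frac{2386}{3} \approx 795.33$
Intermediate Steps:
$Y{\left(l,f \right)} = -1 - 5 l$ ($Y{\left(l,f \right)} = - 4 l - \left(1 + l\right) = -1 - 5 l$)
$z{\left(X \right)} = \frac{17}{21} + \frac{X^{2}}{14}$ ($z{\left(X \right)} = \left(-17\right) \left(- \frac{1}{21}\right) + X^{2} \cdot \frac{1}{14} = \frac{17}{21} + \frac{X^{2}}{14}$)
$Y{\left(-3,-1 \right)} z{\left(-28 \right)} = \left(-1 - -15\right) \left(\frac{17}{21} + \frac{\left(-28\right)^{2}}{14}\right) = \left(-1 + 15\right) \left(\frac{17}{21} + \frac{1}{14} \cdot 784\right) = 14 \left(\frac{17}{21} + 56\right) = 14 \cdot \frac{1193}{21} = \frac{2386}{3}$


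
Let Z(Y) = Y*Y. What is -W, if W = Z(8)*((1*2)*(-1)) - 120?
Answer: 248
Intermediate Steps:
Z(Y) = Y**2
W = -248 (W = 8**2*((1*2)*(-1)) - 120 = 64*(2*(-1)) - 120 = 64*(-2) - 120 = -128 - 120 = -248)
-W = -1*(-248) = 248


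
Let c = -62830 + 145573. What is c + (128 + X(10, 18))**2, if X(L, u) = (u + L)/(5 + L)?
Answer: 22411879/225 ≈ 99608.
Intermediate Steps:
X(L, u) = (L + u)/(5 + L)
c = 82743
c + (128 + X(10, 18))**2 = 82743 + (128 + (10 + 18)/(5 + 10))**2 = 82743 + (128 + 28/15)**2 = 82743 + (1948/15)**2 = 82743 + 3794704/225 = 22411879/225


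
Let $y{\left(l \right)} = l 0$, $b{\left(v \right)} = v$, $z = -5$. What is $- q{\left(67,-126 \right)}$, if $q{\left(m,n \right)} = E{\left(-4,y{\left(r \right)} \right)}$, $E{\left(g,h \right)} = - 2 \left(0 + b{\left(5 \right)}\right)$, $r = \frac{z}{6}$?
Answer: $10$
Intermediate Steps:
$r = - \frac{5}{6} \approx -0.83333$
$y{\left(l \right)} = 0$
$E{\left(g,h \right)} = -10$ ($E{\left(g,h \right)} = - 2 \left(0 + 5\right) = \left(-2\right) 5 = -10$)
$q{\left(m,n \right)} = -10$
$- q{\left(67,-126 \right)} = \left(-1\right) \left(-10\right) = 10$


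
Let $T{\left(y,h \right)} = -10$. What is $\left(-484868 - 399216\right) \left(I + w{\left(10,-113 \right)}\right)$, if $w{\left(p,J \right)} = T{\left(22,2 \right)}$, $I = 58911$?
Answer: $-52073431684$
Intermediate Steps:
$w{\left(p,J \right)} = -10$
$\left(-484868 - 399216\right) \left(I + w{\left(10,-113 \right)}\right) = \left(-484868 - 399216\right) \left(58911 - 10\right) = \left(-884084\right) 58901 = -52073431684$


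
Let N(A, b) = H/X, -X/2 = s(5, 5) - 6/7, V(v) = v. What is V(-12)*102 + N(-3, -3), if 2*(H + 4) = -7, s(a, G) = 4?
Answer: -107607/88 ≈ -1222.8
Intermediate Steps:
X = -44/7 (X = -2*(4 - 6/7) = -2*22/7 = -44/7 ≈ -6.2857)
H = -15/2 (H = -4 + (1/2)*(-7) = -4 - 7/2 = -15/2 ≈ -7.5000)
N(A, b) = 105/88 (N(A, b) = -15/(2*(-44/7)) = -15/2*(-7/44) = 105/88)
V(-12)*102 + N(-3, -3) = -12*102 + 105/88 = -1224 + 105/88 = -107607/88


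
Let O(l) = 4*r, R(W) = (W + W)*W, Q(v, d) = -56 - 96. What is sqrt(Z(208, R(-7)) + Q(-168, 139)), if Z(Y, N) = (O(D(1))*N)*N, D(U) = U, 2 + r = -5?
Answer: 6*I*sqrt(7474) ≈ 518.71*I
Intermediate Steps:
r = -7 (r = -2 - 5 = -7)
Q(v, d) = -152
R(W) = 2*W**2 (R(W) = (2*W)*W = 2*W**2)
O(l) = -28 (O(l) = 4*(-7) = -28)
Z(Y, N) = -28*N**2 (Z(Y, N) = (-28*N)*N = -28*N**2)
sqrt(Z(208, R(-7)) + Q(-168, 139)) = sqrt(-28*(2*(-7)**2)**2 - 152) = sqrt(-28*(2*49)**2 - 152) = sqrt(-28*98**2 - 152) = sqrt(-28*9604 - 152) = sqrt(-268912 - 152) = sqrt(-269064) = 6*I*sqrt(7474)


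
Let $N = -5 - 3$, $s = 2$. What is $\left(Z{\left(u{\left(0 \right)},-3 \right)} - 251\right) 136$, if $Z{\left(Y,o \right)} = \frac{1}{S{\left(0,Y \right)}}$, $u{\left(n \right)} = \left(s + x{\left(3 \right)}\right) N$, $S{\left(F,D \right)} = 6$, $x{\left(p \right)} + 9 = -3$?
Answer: $- \frac{102340}{3} \approx -34113.0$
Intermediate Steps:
$x{\left(p \right)} = -12$ ($x{\left(p \right)} = -9 - 3 = -12$)
$N = -8$ ($N = -5 - 3 = -8$)
$u{\left(n \right)} = 80$ ($u{\left(n \right)} = \left(2 - 12\right) \left(-8\right) = \left(-10\right) \left(-8\right) = 80$)
$Z{\left(Y,o \right)} = \frac{1}{6}$
$\left(Z{\left(u{\left(0 \right)},-3 \right)} - 251\right) 136 = \left(\frac{1}{6} - 251\right) 136 = \left(- \frac{1505}{6}\right) 136 = - \frac{102340}{3}$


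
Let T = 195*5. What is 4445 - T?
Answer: 3470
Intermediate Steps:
T = 975
4445 - T = 4445 - 1*975 = 4445 - 975 = 3470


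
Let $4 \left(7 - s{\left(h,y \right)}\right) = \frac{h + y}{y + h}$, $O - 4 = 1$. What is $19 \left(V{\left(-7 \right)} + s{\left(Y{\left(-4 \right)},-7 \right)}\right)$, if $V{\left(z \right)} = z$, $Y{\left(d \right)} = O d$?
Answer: $- \frac{19}{4} \approx -4.75$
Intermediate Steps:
$O = 5$ ($O = 4 + 1 = 5$)
$Y{\left(d \right)} = 5 d$
$s{\left(h,y \right)} = \frac{27}{4}$ ($s{\left(h,y \right)} = 7 - \frac{\left(h + y\right) \frac{1}{y + h}}{4} = 7 - \frac{\left(h + y\right) \frac{1}{h + y}}{4} = 7 - \frac{1}{4} = \frac{27}{4}$)
$19 \left(V{\left(-7 \right)} + s{\left(Y{\left(-4 \right)},-7 \right)}\right) = 19 \left(-7 + \frac{27}{4}\right) = 19 \left(- \frac{1}{4}\right) = - \frac{19}{4}$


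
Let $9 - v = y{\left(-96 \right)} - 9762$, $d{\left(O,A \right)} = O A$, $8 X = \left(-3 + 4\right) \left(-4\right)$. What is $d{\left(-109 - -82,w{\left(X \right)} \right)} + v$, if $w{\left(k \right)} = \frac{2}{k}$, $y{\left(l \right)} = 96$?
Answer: $9783$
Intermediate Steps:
$X = - \frac{1}{2}$ ($X = \frac{\left(-3 + 4\right) \left(-4\right)}{8} = \frac{1 \left(-4\right)}{8} = \frac{1}{8} \left(-4\right) = - \frac{1}{2} \approx -0.5$)
$d{\left(O,A \right)} = A O$
$v = 9675$ ($v = 9 - \left(96 - 9762\right) = 9 - -9666 = 9 + 9666 = 9675$)
$d{\left(-109 - -82,w{\left(X \right)} \right)} + v = \frac{2}{- \frac{1}{2}} \left(-109 - -82\right) + 9675 = 2 \left(-2\right) \left(-109 + 82\right) + 9675 = \left(-4\right) \left(-27\right) + 9675 = 108 + 9675 = 9783$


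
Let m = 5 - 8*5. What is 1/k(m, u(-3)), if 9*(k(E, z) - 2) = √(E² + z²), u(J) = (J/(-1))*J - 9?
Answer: -162/1225 + 9*√1549/1225 ≈ 0.15691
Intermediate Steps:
u(J) = -9 - J² (u(J) = (J*(-1))*J - 9 = (-J)*J - 9 = -J² - 9 = -9 - J²)
m = -35 (m = 5 - 40 = -35)
k(E, z) = 2 + √(E² + z²)/9
1/k(m, u(-3)) = 1/(2 + √((-35)² + (-9 - 1*(-3)²)²)/9) = 1/(2 + √(1225 + (-9 - 1*9)²)/9) = 1/(2 + √(1225 + (-9 - 9)²)/9) = 1/(2 + √(1225 + (-18)²)/9) = 1/(2 + √(1225 + 324)/9) = 1/(2 + √1549/9)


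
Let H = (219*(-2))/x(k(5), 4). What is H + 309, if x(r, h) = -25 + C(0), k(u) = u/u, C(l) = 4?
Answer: 2309/7 ≈ 329.86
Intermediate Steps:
k(u) = 1
x(r, h) = -21 (x(r, h) = -25 + 4 = -21)
H = 146/7 (H = (219*(-2))/(-21) = -438*(-1/21) = 146/7 ≈ 20.857)
H + 309 = 146/7 + 309 = 2309/7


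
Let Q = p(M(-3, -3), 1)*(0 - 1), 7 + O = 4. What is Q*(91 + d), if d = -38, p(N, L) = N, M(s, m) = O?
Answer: 159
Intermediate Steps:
O = -3 (O = -7 + 4 = -3)
M(s, m) = -3
Q = 3 (Q = -3*(0 - 1) = -3*(-1) = 3)
Q*(91 + d) = 3*(91 - 38) = 3*53 = 159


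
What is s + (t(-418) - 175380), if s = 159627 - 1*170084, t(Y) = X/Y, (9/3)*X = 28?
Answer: -116519813/627 ≈ -1.8584e+5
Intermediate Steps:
X = 28/3 (X = (⅓)*28 = 28/3 ≈ 9.3333)
t(Y) = 28/(3*Y)
s = -10457 (s = 159627 - 170084 = -10457)
s + (t(-418) - 175380) = -10457 + ((28/3)/(-418) - 175380) = -10457 + ((28/3)*(-1/418) - 175380) = -10457 + (-14/627 - 175380) = -10457 - 109963274/627 = -116519813/627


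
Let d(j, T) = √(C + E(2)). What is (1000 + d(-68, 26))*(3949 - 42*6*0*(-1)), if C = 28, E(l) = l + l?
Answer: 3949000 + 15796*√2 ≈ 3.9713e+6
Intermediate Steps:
E(l) = 2*l
d(j, T) = 4*√2 (d(j, T) = √(28 + 2*2) = √(28 + 4) = √32 = 4*√2)
(1000 + d(-68, 26))*(3949 - 42*6*0*(-1)) = (1000 + 4*√2)*(3949 - 42*6*0*(-1)) = (1000 + 4*√2)*(3949 - 0*(-1)) = (1000 + 4*√2)*(3949 - 42*0) = (1000 + 4*√2)*(3949 + 0) = (1000 + 4*√2)*3949 = 3949000 + 15796*√2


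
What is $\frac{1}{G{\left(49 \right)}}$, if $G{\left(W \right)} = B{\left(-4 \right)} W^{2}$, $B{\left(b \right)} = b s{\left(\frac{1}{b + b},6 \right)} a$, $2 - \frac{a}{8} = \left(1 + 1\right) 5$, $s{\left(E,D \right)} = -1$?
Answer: $- \frac{1}{614656} \approx -1.6269 \cdot 10^{-6}$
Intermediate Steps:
$a = -64$ ($a = 16 - 8 \left(1 + 1\right) 5 = 16 - 8 \cdot 2 \cdot 5 = 16 - 80 = -64$)
$B{\left(b \right)} = 64 b$ ($B{\left(b \right)} = b \left(-1\right) \left(-64\right) = - b \left(-64\right) = 64 b$)
$G{\left(W \right)} = - 256 W^{2}$ ($G{\left(W \right)} = 64 \left(-4\right) W^{2} = - 256 W^{2}$)
$\frac{1}{G{\left(49 \right)}} = \frac{1}{\left(-256\right) 49^{2}} = \frac{1}{\left(-256\right) 2401} = \frac{1}{-614656} = - \frac{1}{614656}$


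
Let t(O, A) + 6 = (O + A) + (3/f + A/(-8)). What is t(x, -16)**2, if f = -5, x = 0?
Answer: 10609/25 ≈ 424.36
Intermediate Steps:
t(O, A) = -33/5 + O + 7*A/8 (t(O, A) = -6 + ((O + A) + (3/(-5) + A/(-8))) = -6 + ((A + O) + (3*(-1/5) + A*(-1/8))) = -6 + ((A + O) + (-3/5 - A/8)) = -6 + (-3/5 + O + 7*A/8) = -33/5 + O + 7*A/8)
t(x, -16)**2 = (-33/5 + 0 + (7/8)*(-16))**2 = (-33/5 + 0 - 14)**2 = (-103/5)**2 = 10609/25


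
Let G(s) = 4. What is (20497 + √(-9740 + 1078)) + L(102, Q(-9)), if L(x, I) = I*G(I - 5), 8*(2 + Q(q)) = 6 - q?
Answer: 40993/2 + I*√8662 ≈ 20497.0 + 93.07*I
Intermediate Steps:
Q(q) = -5/4 - q/8 (Q(q) = -2 + (6 - q)/8 = -2 + (¾ - q/8) = -5/4 - q/8)
L(x, I) = 4*I (L(x, I) = I*4 = 4*I)
(20497 + √(-9740 + 1078)) + L(102, Q(-9)) = (20497 + √(-9740 + 1078)) + 4*(-5/4 - ⅛*(-9)) = (20497 + √(-8662)) + 4*(-5/4 + 9/8) = (20497 + I*√8662) + 4*(-⅛) = (20497 + I*√8662) - ½ = 40993/2 + I*√8662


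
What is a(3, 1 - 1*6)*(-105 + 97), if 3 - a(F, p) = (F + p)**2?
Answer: 8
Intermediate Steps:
a(F, p) = 3 - (F + p)**2
a(3, 1 - 1*6)*(-105 + 97) = (3 - (3 + (1 - 1*6))**2)*(-105 + 97) = (3 - (3 + (1 - 6))**2)*(-8) = (3 - (3 - 5)**2)*(-8) = (3 - 1*(-2)**2)*(-8) = (3 - 1*4)*(-8) = (3 - 4)*(-8) = -1*(-8) = 8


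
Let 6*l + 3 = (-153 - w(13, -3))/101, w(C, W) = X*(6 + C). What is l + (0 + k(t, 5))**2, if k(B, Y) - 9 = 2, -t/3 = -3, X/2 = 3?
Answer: 12126/101 ≈ 120.06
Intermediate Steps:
X = 6 (X = 2*3 = 6)
w(C, W) = 36 + 6*C (w(C, W) = 6*(6 + C) = 36 + 6*C)
t = 9 (t = -3*(-3) = 9)
k(B, Y) = 11 (k(B, Y) = 9 + 2 = 11)
l = -95/101 (l = -1/2 + ((-153 - (36 + 6*13))/101)/6 = -1/2 + ((-153 - (36 + 78))*(1/101))/6 = -1/2 + ((-153 - 1*114)*(1/101))/6 = -1/2 + ((-153 - 114)*(1/101))/6 = -1/2 + (-267*1/101)/6 = -1/2 + (1/6)*(-267/101) = -1/2 - 89/202 = -95/101 ≈ -0.94059)
l + (0 + k(t, 5))**2 = -95/101 + (0 + 11)**2 = -95/101 + 11**2 = -95/101 + 121 = 12126/101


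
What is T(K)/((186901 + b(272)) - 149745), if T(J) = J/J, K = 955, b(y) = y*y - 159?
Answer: 1/110981 ≈ 9.0105e-6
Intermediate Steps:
b(y) = -159 + y² (b(y) = y² - 159 = -159 + y²)
T(J) = 1
T(K)/((186901 + b(272)) - 149745) = 1/((186901 + (-159 + 272²)) - 149745) = 1/((186901 + (-159 + 73984)) - 149745) = 1/((186901 + 73825) - 149745) = 1/(260726 - 149745) = 1/110981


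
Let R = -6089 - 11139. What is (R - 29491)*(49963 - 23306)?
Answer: -1245388383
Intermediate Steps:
R = -17228
(R - 29491)*(49963 - 23306) = (-17228 - 29491)*(49963 - 23306) = -46719*26657 = -1245388383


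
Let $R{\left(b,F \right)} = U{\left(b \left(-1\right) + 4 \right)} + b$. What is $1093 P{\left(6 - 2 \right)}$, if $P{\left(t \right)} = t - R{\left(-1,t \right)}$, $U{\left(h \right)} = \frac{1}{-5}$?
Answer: $\frac{28418}{5} \approx 5683.6$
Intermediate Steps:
$U{\left(h \right)} = - \frac{1}{5}$
$R{\left(b,F \right)} = - \frac{1}{5} + b$
$P{\left(t \right)} = \frac{6}{5} + t$ ($P{\left(t \right)} = t - \left(- \frac{1}{5} - 1\right) = t - - \frac{6}{5} = t + \frac{6}{5} = \frac{6}{5} + t$)
$1093 P{\left(6 - 2 \right)} = 1093 \left(\frac{6}{5} + \left(6 - 2\right)\right) = 1093 \left(\frac{6}{5} + 4\right) = 1093 \cdot \frac{26}{5} = \frac{28418}{5}$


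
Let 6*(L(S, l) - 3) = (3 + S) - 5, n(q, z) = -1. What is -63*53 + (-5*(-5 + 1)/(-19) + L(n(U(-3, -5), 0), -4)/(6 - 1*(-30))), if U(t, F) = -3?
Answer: -4569097/1368 ≈ -3340.0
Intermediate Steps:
L(S, l) = 8/3 + S/6 (L(S, l) = 3 + ((3 + S) - 5)/6 = 3 + (-2 + S)/6 = 3 + (-⅓ + S/6) = 8/3 + S/6)
-63*53 + (-5*(-5 + 1)/(-19) + L(n(U(-3, -5), 0), -4)/(6 - 1*(-30))) = -63*53 + (-5*(-5 + 1)/(-19) + (8/3 + (⅙)*(-1))/(6 - 1*(-30))) = -3339 + (-5*(-4)*(-1/19) + (8/3 - ⅙)/(6 + 30)) = -3339 + (20*(-1/19) + (5/2)/36) = -3339 + (-20/19 + (5/2)*(1/36)) = -3339 + (-20/19 + 5/72) = -3339 - 1345/1368 = -4569097/1368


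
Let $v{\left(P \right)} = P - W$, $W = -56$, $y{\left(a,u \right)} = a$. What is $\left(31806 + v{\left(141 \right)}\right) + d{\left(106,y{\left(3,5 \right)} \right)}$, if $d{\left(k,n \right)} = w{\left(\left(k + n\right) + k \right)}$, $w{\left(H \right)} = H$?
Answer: $32218$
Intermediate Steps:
$d{\left(k,n \right)} = n + 2 k$ ($d{\left(k,n \right)} = \left(k + n\right) + k = n + 2 k$)
$v{\left(P \right)} = 56 + P$ ($v{\left(P \right)} = P - -56 = P + 56 = 56 + P$)
$\left(31806 + v{\left(141 \right)}\right) + d{\left(106,y{\left(3,5 \right)} \right)} = \left(31806 + \left(56 + 141\right)\right) + \left(3 + 2 \cdot 106\right) = \left(31806 + 197\right) + \left(3 + 212\right) = 32003 + 215 = 32218$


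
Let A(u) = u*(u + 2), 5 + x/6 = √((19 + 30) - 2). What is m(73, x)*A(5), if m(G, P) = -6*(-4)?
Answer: 840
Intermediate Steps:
x = -30 + 6*√47 (x = -30 + 6*√((19 + 30) - 2) = -30 + 6*√(49 - 2) = -30 + 6*√47 ≈ 11.134)
m(G, P) = 24
A(u) = u*(2 + u)
m(73, x)*A(5) = 24*(5*(2 + 5)) = 24*(5*7) = 24*35 = 840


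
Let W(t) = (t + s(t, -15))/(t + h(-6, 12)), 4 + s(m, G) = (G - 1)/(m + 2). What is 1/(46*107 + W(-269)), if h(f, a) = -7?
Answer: 73692/362784899 ≈ 0.00020313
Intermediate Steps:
s(m, G) = -4 + (-1 + G)/(2 + m) (s(m, G) = -4 + (G - 1)/(m + 2) = -4 + (-1 + G)/(2 + m))
W(t) = (t + (-24 - 4*t)/(2 + t))/(-7 + t) (W(t) = (t + (-9 - 15 - 4*t)/(2 + t))/(t - 7) = (t + (-24 - 4*t)/(2 + t))/(-7 + t))
1/(46*107 + W(-269)) = 1/(46*107 + (-24 - 4*(-269) - 269*(2 - 269))/((-7 - 269)*(2 - 269))) = 1/(4922 + (-24 + 1076 - 269*(-267))/(-276*(-267))) = 1/(4922 - 1/276*(-1/267)*(-24 + 1076 + 71823)) = 1/(4922 - 1/276*(-1/267)*72875) = 1/(4922 + 72875/73692) = 1/(362784899/73692) = 73692/362784899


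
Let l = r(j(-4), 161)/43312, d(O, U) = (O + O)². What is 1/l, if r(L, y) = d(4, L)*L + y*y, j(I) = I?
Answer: 43312/25665 ≈ 1.6876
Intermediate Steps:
d(O, U) = 4*O² (d(O, U) = (2*O)² = 4*O²)
r(L, y) = y² + 64*L (r(L, y) = (4*4²)*L + y*y = (4*16)*L + y² = 64*L + y² = y² + 64*L)
l = 25665/43312 (l = (161² + 64*(-4))/43312 = (25921 - 256)*(1/43312) = 25665*(1/43312) = 25665/43312 ≈ 0.59256)
1/l = 1/(25665/43312) = 43312/25665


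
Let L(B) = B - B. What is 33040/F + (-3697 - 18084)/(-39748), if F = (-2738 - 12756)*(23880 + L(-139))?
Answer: 100719816055/183832870332 ≈ 0.54789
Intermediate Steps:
L(B) = 0
F = -369996720 (F = (-2738 - 12756)*(23880 + 0) = -15494*23880 = -369996720)
33040/F + (-3697 - 18084)/(-39748) = 33040/(-369996720) + (-3697 - 18084)/(-39748) = 33040*(-1/369996720) - 21781*(-1/39748) = -413/4624959 + 21781/39748 = 100719816055/183832870332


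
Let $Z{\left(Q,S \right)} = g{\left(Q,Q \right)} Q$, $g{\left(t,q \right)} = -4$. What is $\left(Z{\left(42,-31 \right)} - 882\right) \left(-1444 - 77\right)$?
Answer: $1597050$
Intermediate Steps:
$Z{\left(Q,S \right)} = - 4 Q$
$\left(Z{\left(42,-31 \right)} - 882\right) \left(-1444 - 77\right) = \left(\left(-4\right) 42 - 882\right) \left(-1444 - 77\right) = \left(-168 - 882\right) \left(-1521\right) = \left(-1050\right) \left(-1521\right) = 1597050$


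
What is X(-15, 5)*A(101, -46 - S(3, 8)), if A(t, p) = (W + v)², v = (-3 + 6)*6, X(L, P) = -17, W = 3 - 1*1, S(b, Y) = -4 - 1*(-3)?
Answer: -6800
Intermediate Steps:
S(b, Y) = -1 (S(b, Y) = -4 + 3 = -1)
W = 2 (W = 3 - 1 = 2)
v = 18 (v = 3*6 = 18)
A(t, p) = 400 (A(t, p) = (2 + 18)² = 20² = 400)
X(-15, 5)*A(101, -46 - S(3, 8)) = -17*400 = -6800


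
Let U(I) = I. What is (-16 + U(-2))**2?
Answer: 324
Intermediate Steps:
(-16 + U(-2))**2 = (-16 - 2)**2 = (-18)**2 = 324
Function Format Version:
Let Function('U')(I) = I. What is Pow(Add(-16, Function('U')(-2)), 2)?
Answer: 324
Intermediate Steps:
Pow(Add(-16, Function('U')(-2)), 2) = Pow(Add(-16, -2), 2) = Pow(-18, 2) = 324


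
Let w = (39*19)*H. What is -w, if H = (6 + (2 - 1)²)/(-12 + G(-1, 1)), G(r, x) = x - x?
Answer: 1729/4 ≈ 432.25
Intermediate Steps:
G(r, x) = 0
H = -7/12 (H = (6 + (2 - 1)²)/(-12 + 0) = (6 + 1²)/(-12) = (6 + 1)*(-1/12) = 7*(-1/12) = -7/12 ≈ -0.58333)
w = -1729/4 (w = (39*19)*(-7/12) = 741*(-7/12) = -1729/4 ≈ -432.25)
-w = -1*(-1729/4) = 1729/4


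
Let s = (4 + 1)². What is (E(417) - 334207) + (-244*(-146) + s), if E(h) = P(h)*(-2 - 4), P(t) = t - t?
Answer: -298558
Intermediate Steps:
P(t) = 0
s = 25 (s = 5² = 25)
E(h) = 0 (E(h) = 0*(-2 - 4) = 0*(-6) = 0)
(E(417) - 334207) + (-244*(-146) + s) = (0 - 334207) + (-244*(-146) + 25) = -334207 + (35624 + 25) = -334207 + 35649 = -298558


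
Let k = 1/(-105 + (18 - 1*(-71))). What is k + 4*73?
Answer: 4671/16 ≈ 291.94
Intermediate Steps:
k = -1/16 (k = 1/(-105 + (18 + 71)) = 1/(-105 + 89) = 1/(-16) = -1/16 ≈ -0.062500)
k + 4*73 = -1/16 + 4*73 = -1/16 + 292 = 4671/16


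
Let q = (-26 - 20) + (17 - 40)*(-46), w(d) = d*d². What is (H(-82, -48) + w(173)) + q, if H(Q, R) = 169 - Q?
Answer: 5178980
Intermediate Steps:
w(d) = d³
q = 1012 (q = -46 - 23*(-46) = -46 + 1058 = 1012)
(H(-82, -48) + w(173)) + q = ((169 - 1*(-82)) + 173³) + 1012 = ((169 + 82) + 5177717) + 1012 = (251 + 5177717) + 1012 = 5177968 + 1012 = 5178980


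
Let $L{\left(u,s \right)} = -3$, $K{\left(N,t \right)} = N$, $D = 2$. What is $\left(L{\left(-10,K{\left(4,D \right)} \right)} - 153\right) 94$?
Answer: $-14664$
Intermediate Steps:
$\left(L{\left(-10,K{\left(4,D \right)} \right)} - 153\right) 94 = \left(-3 - 153\right) 94 = \left(-156\right) 94 = -14664$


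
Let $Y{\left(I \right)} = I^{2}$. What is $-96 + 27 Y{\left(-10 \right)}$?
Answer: $2604$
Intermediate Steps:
$-96 + 27 Y{\left(-10 \right)} = -96 + 27 \left(-10\right)^{2} = -96 + 27 \cdot 100 = -96 + 2700 = 2604$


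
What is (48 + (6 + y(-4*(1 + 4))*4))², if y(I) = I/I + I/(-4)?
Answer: 6084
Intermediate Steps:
y(I) = 1 - I/4 (y(I) = 1 + I*(-¼) = 1 - I/4)
(48 + (6 + y(-4*(1 + 4))*4))² = (48 + (6 + (1 - (-1)*(1 + 4))*4))² = (48 + (6 + (1 - (-1)*5)*4))² = (48 + (6 + (1 - ¼*(-20))*4))² = (48 + (6 + (1 + 5)*4))² = (48 + (6 + 6*4))² = (48 + (6 + 24))² = (48 + 30)² = 78² = 6084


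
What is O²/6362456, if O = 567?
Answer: 321489/6362456 ≈ 0.050529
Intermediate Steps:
O²/6362456 = 567²/6362456 = 321489*(1/6362456) = 321489/6362456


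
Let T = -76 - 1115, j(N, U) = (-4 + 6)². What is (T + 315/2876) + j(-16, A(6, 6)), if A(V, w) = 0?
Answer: -3413497/2876 ≈ -1186.9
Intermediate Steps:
j(N, U) = 4 (j(N, U) = 2² = 4)
T = -1191
(T + 315/2876) + j(-16, A(6, 6)) = (-1191 + 315/2876) + 4 = -3425001/2876 + 4 = -3413497/2876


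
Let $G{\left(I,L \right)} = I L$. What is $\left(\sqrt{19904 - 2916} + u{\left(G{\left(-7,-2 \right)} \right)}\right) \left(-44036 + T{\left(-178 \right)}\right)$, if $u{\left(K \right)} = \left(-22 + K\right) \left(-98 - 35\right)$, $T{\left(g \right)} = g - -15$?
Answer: $-47027736 - 88398 \sqrt{4247} \approx -5.2789 \cdot 10^{7}$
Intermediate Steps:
$T{\left(g \right)} = 15 + g$ ($T{\left(g \right)} = g + 15 = 15 + g$)
$u{\left(K \right)} = 2926 - 133 K$ ($u{\left(K \right)} = \left(-22 + K\right) \left(-133\right) = 2926 - 133 K$)
$\left(\sqrt{19904 - 2916} + u{\left(G{\left(-7,-2 \right)} \right)}\right) \left(-44036 + T{\left(-178 \right)}\right) = \left(\sqrt{19904 - 2916} + \left(2926 - 133 \left(\left(-7\right) \left(-2\right)\right)\right)\right) \left(-44036 + \left(15 - 178\right)\right) = \left(\sqrt{16988} + \left(2926 - 1862\right)\right) \left(-44036 - 163\right) = \left(2 \sqrt{4247} + \left(2926 - 1862\right)\right) \left(-44199\right) = \left(2 \sqrt{4247} + 1064\right) \left(-44199\right) = \left(1064 + 2 \sqrt{4247}\right) \left(-44199\right) = -47027736 - 88398 \sqrt{4247}$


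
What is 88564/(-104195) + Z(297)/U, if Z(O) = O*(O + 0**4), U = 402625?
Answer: -756204107/1198614625 ≈ -0.63090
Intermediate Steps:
Z(O) = O**2 (Z(O) = O*(O + 0) = O*O = O**2)
88564/(-104195) + Z(297)/U = 88564/(-104195) + 297**2/402625 = 88564*(-1/104195) + 88209*(1/402625) = -12652/14885 + 88209/402625 = -756204107/1198614625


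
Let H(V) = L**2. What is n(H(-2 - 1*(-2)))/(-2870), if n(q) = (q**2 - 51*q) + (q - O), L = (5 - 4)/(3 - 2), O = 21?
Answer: 1/41 ≈ 0.024390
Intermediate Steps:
L = 1 (L = 1/1 = 1*1 = 1)
H(V) = 1 (H(V) = 1**2 = 1)
n(q) = -21 + q**2 - 50*q (n(q) = (q**2 - 51*q) + (q - 1*21) = (q**2 - 51*q) + (q - 21) = (q**2 - 51*q) + (-21 + q) = -21 + q**2 - 50*q)
n(H(-2 - 1*(-2)))/(-2870) = (-21 + 1**2 - 50*1)/(-2870) = (-21 + 1 - 50)*(-1/2870) = -70*(-1/2870) = 1/41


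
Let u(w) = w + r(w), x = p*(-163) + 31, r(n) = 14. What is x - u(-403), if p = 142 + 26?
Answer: -26964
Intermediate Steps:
p = 168
x = -27353 (x = 168*(-163) + 31 = -27384 + 31 = -27353)
u(w) = 14 + w (u(w) = w + 14 = 14 + w)
x - u(-403) = -27353 - (14 - 403) = -27353 - 1*(-389) = -27353 + 389 = -26964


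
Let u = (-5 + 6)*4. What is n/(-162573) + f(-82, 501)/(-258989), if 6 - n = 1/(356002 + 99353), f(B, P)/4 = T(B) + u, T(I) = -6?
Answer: -115363930261/19172548646772435 ≈ -6.0171e-6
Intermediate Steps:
u = 4 (u = 1*4 = 4)
f(B, P) = -8 (f(B, P) = 4*(-6 + 4) = 4*(-2) = -8)
n = 2732129/455355 (n = 6 - 1/(356002 + 99353) = 6 - 1/455355 = 2732129/455355 ≈ 6.0000)
n/(-162573) + f(-82, 501)/(-258989) = (2732129/455355)/(-162573) - 8/(-258989) = (2732129/455355)*(-1/162573) - 8*(-1/258989) = -2732129/74028428415 + 8/258989 = -115363930261/19172548646772435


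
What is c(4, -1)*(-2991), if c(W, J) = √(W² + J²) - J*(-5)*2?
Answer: 29910 - 2991*√17 ≈ 17578.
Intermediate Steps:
c(W, J) = √(J² + W²) + 10*J (c(W, J) = √(J² + W²) - (-5*J)*2 = √(J² + W²) - (-10)*J = √(J² + W²) + 10*J)
c(4, -1)*(-2991) = (√((-1)² + 4²) + 10*(-1))*(-2991) = (√(1 + 16) - 10)*(-2991) = (√17 - 10)*(-2991) = (-10 + √17)*(-2991) = 29910 - 2991*√17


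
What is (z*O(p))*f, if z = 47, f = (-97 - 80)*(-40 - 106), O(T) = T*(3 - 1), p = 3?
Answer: 7287444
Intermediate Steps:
O(T) = 2*T (O(T) = T*2 = 2*T)
f = 25842 (f = -177*(-146) = 25842)
(z*O(p))*f = (47*(2*3))*25842 = (47*6)*25842 = 282*25842 = 7287444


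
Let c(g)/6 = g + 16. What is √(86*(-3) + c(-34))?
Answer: I*√366 ≈ 19.131*I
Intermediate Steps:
c(g) = 96 + 6*g (c(g) = 6*(g + 16) = 6*(16 + g) = 96 + 6*g)
√(86*(-3) + c(-34)) = √(86*(-3) + (96 + 6*(-34))) = √(-258 + (96 - 204)) = √(-258 - 108) = √(-366) = I*√366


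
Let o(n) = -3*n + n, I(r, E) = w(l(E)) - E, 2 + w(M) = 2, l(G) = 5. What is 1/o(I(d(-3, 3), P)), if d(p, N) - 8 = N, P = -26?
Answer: -1/52 ≈ -0.019231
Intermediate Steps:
d(p, N) = 8 + N
w(M) = 0 (w(M) = -2 + 2 = 0)
I(r, E) = -E (I(r, E) = 0 - E = -E)
o(n) = -2*n
1/o(I(d(-3, 3), P)) = 1/(-(-2)*(-26)) = 1/(-2*26) = 1/(-52) = -1/52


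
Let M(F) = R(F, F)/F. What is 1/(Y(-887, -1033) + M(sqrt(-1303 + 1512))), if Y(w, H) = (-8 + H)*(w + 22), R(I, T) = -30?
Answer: 12546479/11297665212675 + 2*sqrt(209)/11297665212675 ≈ 1.1105e-6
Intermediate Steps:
Y(w, H) = (-8 + H)*(22 + w)
M(F) = -30/F
1/(Y(-887, -1033) + M(sqrt(-1303 + 1512))) = 1/((-176 - 8*(-887) + 22*(-1033) - 1033*(-887)) - 30/sqrt(-1303 + 1512)) = 1/((-176 + 7096 - 22726 + 916271) - 30*sqrt(209)/209) = 1/(900465 - 30*sqrt(209)/209)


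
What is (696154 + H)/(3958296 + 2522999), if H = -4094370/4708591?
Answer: 3277900364644/30517767305345 ≈ 0.10741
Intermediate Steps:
H = -4094370/4708591 (H = -4094370*1/4708591 = -4094370/4708591 ≈ -0.86955)
(696154 + H)/(3958296 + 2522999) = (696154 - 4094370/4708591)/(3958296 + 2522999) = (3277900364644/4708591)/6481295 = (3277900364644/4708591)*(1/6481295) = 3277900364644/30517767305345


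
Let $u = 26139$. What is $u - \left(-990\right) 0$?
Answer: $26139$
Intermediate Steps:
$u - \left(-990\right) 0 = 26139 - \left(-990\right) 0 = 26139 - 0 = 26139 + 0 = 26139$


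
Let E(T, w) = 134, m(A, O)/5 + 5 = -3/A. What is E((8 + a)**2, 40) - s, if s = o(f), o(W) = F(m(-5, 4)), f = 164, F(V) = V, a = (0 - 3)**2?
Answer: 156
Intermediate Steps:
a = 9 (a = (-3)**2 = 9)
m(A, O) = -25 - 15/A (m(A, O) = -25 + 5*(-3/A) = -25 - 15/A)
o(W) = -22 (o(W) = -25 - 15/(-5) = -25 - 15*(-1/5) = -25 + 3 = -22)
s = -22
E((8 + a)**2, 40) - s = 134 - 1*(-22) = 134 + 22 = 156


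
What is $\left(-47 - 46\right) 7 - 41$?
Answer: $-692$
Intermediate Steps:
$\left(-47 - 46\right) 7 - 41 = \left(-93\right) 7 - 41 = -651 - 41 = -692$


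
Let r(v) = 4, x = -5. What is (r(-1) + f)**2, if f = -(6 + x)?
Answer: 9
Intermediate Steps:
f = -1 (f = -(6 - 5) = -1*1 = -1)
(r(-1) + f)**2 = (4 - 1)**2 = 3**2 = 9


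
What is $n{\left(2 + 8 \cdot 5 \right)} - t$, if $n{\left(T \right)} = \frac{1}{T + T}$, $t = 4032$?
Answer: $- \frac{338687}{84} \approx -4032.0$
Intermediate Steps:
$n{\left(T \right)} = \frac{1}{2 T}$
$n{\left(2 + 8 \cdot 5 \right)} - t = \frac{1}{2 \left(2 + 8 \cdot 5\right)} - 4032 = \frac{1}{2 \left(2 + 40\right)} - 4032 = \frac{1}{2 \cdot 42} - 4032 = \frac{1}{2} \cdot \frac{1}{42} - 4032 = \frac{1}{84} - 4032 = - \frac{338687}{84}$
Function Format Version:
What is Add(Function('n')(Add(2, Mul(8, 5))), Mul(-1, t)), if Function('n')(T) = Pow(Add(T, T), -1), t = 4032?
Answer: Rational(-338687, 84) ≈ -4032.0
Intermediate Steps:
Function('n')(T) = Mul(Rational(1, 2), Pow(T, -1)) (Function('n')(T) = Pow(Mul(2, T), -1) = Mul(Rational(1, 2), Pow(T, -1)))
Add(Function('n')(Add(2, Mul(8, 5))), Mul(-1, t)) = Add(Mul(Rational(1, 2), Pow(Add(2, Mul(8, 5)), -1)), Mul(-1, 4032)) = Add(Mul(Rational(1, 2), Pow(Add(2, 40), -1)), -4032) = Add(Mul(Rational(1, 2), Pow(42, -1)), -4032) = Add(Mul(Rational(1, 2), Rational(1, 42)), -4032) = Add(Rational(1, 84), -4032) = Rational(-338687, 84)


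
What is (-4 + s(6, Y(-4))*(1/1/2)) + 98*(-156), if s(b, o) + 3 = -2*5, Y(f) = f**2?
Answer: -15318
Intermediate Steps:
s(b, o) = -13 (s(b, o) = -3 - 2*5 = -3 - 10 = -13)
(-4 + s(6, Y(-4))*(1/1/2)) + 98*(-156) = (-4 - 13/(1/2)) + 98*(-156) = (-4 - 13/1/2) - 15288 = (-4 - 13*2) - 15288 = (-4 - 26) - 15288 = -30 - 15288 = -15318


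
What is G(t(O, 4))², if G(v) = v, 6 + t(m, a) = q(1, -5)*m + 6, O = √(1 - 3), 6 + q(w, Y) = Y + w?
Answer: -200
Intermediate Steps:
q(w, Y) = -6 + Y + w (q(w, Y) = -6 + (Y + w) = -6 + Y + w)
O = I*√2 (O = √(-2) = I*√2 ≈ 1.4142*I)
t(m, a) = -10*m (t(m, a) = -6 + ((-6 - 5 + 1)*m + 6) = -6 + (-10*m + 6) = -6 + (6 - 10*m) = -10*m)
G(t(O, 4))² = (-10*I*√2)² = -200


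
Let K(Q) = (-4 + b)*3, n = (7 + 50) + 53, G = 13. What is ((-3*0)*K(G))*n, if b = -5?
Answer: 0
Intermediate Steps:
n = 110 (n = 57 + 53 = 110)
K(Q) = -27 (K(Q) = (-4 - 5)*3 = -9*3 = -27)
((-3*0)*K(G))*n = (-3*0*(-27))*110 = (0*(-27))*110 = 0*110 = 0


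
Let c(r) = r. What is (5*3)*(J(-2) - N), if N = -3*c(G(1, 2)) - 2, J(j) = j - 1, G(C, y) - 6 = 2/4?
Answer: 555/2 ≈ 277.50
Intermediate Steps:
G(C, y) = 13/2 (G(C, y) = 6 + 2/4 = 6 + 2*(¼) = 6 + ½ = 13/2)
J(j) = -1 + j
N = -43/2 (N = -3*13/2 - 2 = -39/2 - 2 = -43/2 ≈ -21.500)
(5*3)*(J(-2) - N) = (5*3)*((-1 - 2) - 1*(-43/2)) = 15*(-3 + 43/2) = 15*(37/2) = 555/2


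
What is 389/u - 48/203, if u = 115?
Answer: 73447/23345 ≈ 3.1462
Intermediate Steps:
389/u - 48/203 = 389/115 - 48/203 = 73447/23345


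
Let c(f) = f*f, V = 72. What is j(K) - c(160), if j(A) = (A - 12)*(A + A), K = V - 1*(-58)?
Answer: 5080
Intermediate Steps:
K = 130 (K = 72 - 1*(-58) = 72 + 58 = 130)
j(A) = 2*A*(-12 + A) (j(A) = (-12 + A)*(2*A) = 2*A*(-12 + A))
c(f) = f²
j(K) - c(160) = 2*130*(-12 + 130) - 1*160² = 2*130*118 - 1*25600 = 30680 - 25600 = 5080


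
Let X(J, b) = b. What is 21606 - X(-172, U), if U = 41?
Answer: 21565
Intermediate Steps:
21606 - X(-172, U) = 21606 - 1*41 = 21606 - 41 = 21565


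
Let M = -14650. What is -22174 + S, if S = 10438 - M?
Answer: 2914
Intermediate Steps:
S = 25088 (S = 10438 - 1*(-14650) = 10438 + 14650 = 25088)
-22174 + S = -22174 + 25088 = 2914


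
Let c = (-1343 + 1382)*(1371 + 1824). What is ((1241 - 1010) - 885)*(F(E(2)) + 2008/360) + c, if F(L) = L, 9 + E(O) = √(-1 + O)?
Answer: 1892837/15 ≈ 1.2619e+5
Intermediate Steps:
E(O) = -9 + √(-1 + O)
c = 124605 (c = 39*3195 = 124605)
((1241 - 1010) - 885)*(F(E(2)) + 2008/360) + c = ((1241 - 1010) - 885)*((-9 + √(-1 + 2)) + 2008/360) + 124605 = (231 - 885)*((-9 + √1) + 2008*(1/360)) + 124605 = -654*((-9 + 1) + 251/45) + 124605 = -654*(-8 + 251/45) + 124605 = -654*(-109/45) + 124605 = 23762/15 + 124605 = 1892837/15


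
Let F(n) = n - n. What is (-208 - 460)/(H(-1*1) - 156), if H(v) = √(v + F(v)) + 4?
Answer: 101536/23105 + 668*I/23105 ≈ 4.3945 + 0.028912*I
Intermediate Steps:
F(n) = 0
H(v) = 4 + √v (H(v) = √(v + 0) + 4 = √v + 4 = 4 + √v)
(-208 - 460)/(H(-1*1) - 156) = (-208 - 460)/((4 + √(-1*1)) - 156) = -668/((4 + √(-1)) - 156) = -668/((4 + I) - 156) = -668*(-152 - I)/23105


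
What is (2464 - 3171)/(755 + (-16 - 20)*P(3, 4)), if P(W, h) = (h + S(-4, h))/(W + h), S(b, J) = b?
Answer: -707/755 ≈ -0.93642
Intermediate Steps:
P(W, h) = (-4 + h)/(W + h) (P(W, h) = (h - 4)/(W + h) = (-4 + h)/(W + h))
(2464 - 3171)/(755 + (-16 - 20)*P(3, 4)) = (2464 - 3171)/(755 + (-16 - 20)*((-4 + 4)/(3 + 4))) = -707/(755 - 36*0/7) = -707/(755 - 36*0) = -707/(755 + 0) = -707/755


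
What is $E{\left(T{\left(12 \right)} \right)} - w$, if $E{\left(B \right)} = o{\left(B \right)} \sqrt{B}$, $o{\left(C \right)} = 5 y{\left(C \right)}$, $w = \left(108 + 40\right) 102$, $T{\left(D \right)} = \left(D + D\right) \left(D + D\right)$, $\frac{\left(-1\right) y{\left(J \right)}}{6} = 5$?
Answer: $-18696$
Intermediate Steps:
$y{\left(J \right)} = -30$ ($y{\left(J \right)} = \left(-6\right) 5 = -30$)
$T{\left(D \right)} = 4 D^{2}$ ($T{\left(D \right)} = 2 D 2 D = 4 D^{2}$)
$w = 15096$ ($w = 148 \cdot 102 = 15096$)
$o{\left(C \right)} = -150$ ($o{\left(C \right)} = 5 \left(-30\right) = -150$)
$E{\left(B \right)} = - 150 \sqrt{B}$
$E{\left(T{\left(12 \right)} \right)} - w = - 150 \sqrt{4 \cdot 12^{2}} - 15096 = - 150 \sqrt{4 \cdot 144} - 15096 = - 150 \sqrt{576} - 15096 = \left(-150\right) 24 - 15096 = -3600 - 15096 = -18696$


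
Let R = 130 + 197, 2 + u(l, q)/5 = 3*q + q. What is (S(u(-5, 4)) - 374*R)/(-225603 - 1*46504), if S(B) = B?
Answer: 122228/272107 ≈ 0.44919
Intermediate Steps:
u(l, q) = -10 + 20*q (u(l, q) = -10 + 5*(3*q + q) = -10 + 5*(4*q) = -10 + 20*q)
R = 327
(S(u(-5, 4)) - 374*R)/(-225603 - 1*46504) = ((-10 + 20*4) - 374*327)/(-225603 - 1*46504) = ((-10 + 80) - 122298)/(-225603 - 46504) = (70 - 122298)/(-272107) = -122228*(-1/272107) = 122228/272107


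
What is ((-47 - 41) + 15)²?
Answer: 5329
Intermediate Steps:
((-47 - 41) + 15)² = (-88 + 15)² = (-73)² = 5329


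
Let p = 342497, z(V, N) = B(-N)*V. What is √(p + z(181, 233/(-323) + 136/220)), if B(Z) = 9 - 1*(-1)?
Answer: √344307 ≈ 586.78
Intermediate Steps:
B(Z) = 10 (B(Z) = 9 + 1 = 10)
z(V, N) = 10*V
√(p + z(181, 233/(-323) + 136/220)) = √(342497 + 10*181) = √(342497 + 1810) = √344307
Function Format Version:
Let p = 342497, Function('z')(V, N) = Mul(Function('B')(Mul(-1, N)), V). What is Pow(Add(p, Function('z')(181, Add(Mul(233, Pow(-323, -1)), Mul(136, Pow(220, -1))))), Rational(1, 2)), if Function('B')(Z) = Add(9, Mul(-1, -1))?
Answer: Pow(344307, Rational(1, 2)) ≈ 586.78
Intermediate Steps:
Function('B')(Z) = 10 (Function('B')(Z) = Add(9, 1) = 10)
Function('z')(V, N) = Mul(10, V)
Pow(Add(p, Function('z')(181, Add(Mul(233, Pow(-323, -1)), Mul(136, Pow(220, -1))))), Rational(1, 2)) = Pow(Add(342497, Mul(10, 181)), Rational(1, 2)) = Pow(Add(342497, 1810), Rational(1, 2)) = Pow(344307, Rational(1, 2))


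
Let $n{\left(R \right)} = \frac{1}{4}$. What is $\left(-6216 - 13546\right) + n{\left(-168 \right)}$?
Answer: $- \frac{79047}{4} \approx -19762.0$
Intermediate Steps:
$n{\left(R \right)} = \frac{1}{4}$
$\left(-6216 - 13546\right) + n{\left(-168 \right)} = \left(-6216 - 13546\right) + \frac{1}{4} = -19762 + \frac{1}{4} = - \frac{79047}{4}$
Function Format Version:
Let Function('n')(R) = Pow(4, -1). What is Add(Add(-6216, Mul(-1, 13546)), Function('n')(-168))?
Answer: Rational(-79047, 4) ≈ -19762.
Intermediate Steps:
Function('n')(R) = Rational(1, 4)
Add(Add(-6216, Mul(-1, 13546)), Function('n')(-168)) = Add(Add(-6216, Mul(-1, 13546)), Rational(1, 4)) = Add(Add(-6216, -13546), Rational(1, 4)) = Add(-19762, Rational(1, 4)) = Rational(-79047, 4)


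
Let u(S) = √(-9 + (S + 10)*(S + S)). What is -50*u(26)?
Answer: -450*√23 ≈ -2158.1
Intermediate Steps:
u(S) = √(-9 + 2*S*(10 + S)) (u(S) = √(-9 + (10 + S)*(2*S)) = √(-9 + 2*S*(10 + S)))
-50*u(26) = -50*√(-9 + 2*26² + 20*26) = -50*√(-9 + 2*676 + 520) = -50*√(-9 + 1352 + 520) = -450*√23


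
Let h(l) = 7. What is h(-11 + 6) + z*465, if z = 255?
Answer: 118582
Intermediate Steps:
h(-11 + 6) + z*465 = 7 + 255*465 = 7 + 118575 = 118582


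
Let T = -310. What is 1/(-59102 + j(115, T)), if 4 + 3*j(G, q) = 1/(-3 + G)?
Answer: -112/6619573 ≈ -1.6920e-5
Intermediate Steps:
j(G, q) = -4/3 + 1/(3*(-3 + G))
1/(-59102 + j(115, T)) = 1/(-59102 + (13 - 4*115)/(3*(-3 + 115))) = 1/(-59102 + (⅓)*(13 - 460)/112) = 1/(-59102 + (⅓)*(1/112)*(-447)) = 1/(-59102 - 149/112) = 1/(-6619573/112) = -112/6619573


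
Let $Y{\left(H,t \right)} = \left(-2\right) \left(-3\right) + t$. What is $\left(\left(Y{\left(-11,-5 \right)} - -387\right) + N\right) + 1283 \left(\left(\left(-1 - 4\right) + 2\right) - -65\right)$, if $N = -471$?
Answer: $79463$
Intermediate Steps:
$Y{\left(H,t \right)} = 6 + t$
$\left(\left(Y{\left(-11,-5 \right)} - -387\right) + N\right) + 1283 \left(\left(\left(-1 - 4\right) + 2\right) - -65\right) = \left(\left(\left(6 - 5\right) - -387\right) - 471\right) + 1283 \left(\left(\left(-1 - 4\right) + 2\right) - -65\right) = \left(\left(1 + 387\right) - 471\right) + 1283 \left(\left(-5 + 2\right) + 65\right) = \left(388 - 471\right) + 1283 \left(-3 + 65\right) = -83 + 1283 \cdot 62 = -83 + 79546 = 79463$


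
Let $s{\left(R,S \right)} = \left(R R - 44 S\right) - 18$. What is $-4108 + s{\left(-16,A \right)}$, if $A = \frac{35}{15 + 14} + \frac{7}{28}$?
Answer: $- \frac{114089}{29} \approx -3934.1$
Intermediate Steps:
$A = \frac{169}{116}$ ($A = \frac{35}{29} + 7 \cdot \frac{1}{28} = 35 \cdot \frac{1}{29} + \frac{1}{4} = \frac{35}{29} + \frac{1}{4} = \frac{169}{116} \approx 1.4569$)
$s{\left(R,S \right)} = -18 + R^{2} - 44 S$ ($s{\left(R,S \right)} = \left(R^{2} - 44 S\right) - 18 = -18 + R^{2} - 44 S$)
$-4108 + s{\left(-16,A \right)} = -4108 - \left(\frac{2381}{29} - 256\right) = -4108 - - \frac{5043}{29} = -4108 + \frac{5043}{29} = - \frac{114089}{29}$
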